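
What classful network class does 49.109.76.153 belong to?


First octet: 49
Binary: 00110001
0xxxxxxx -> Class A (1-126)
Class A, default mask 255.0.0.0 (/8)


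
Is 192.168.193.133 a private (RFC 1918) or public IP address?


RFC 1918 private ranges:
  10.0.0.0/8 (10.0.0.0 - 10.255.255.255)
  172.16.0.0/12 (172.16.0.0 - 172.31.255.255)
  192.168.0.0/16 (192.168.0.0 - 192.168.255.255)
Private (in 192.168.0.0/16)


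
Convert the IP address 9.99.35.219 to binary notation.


9 = 00001001
99 = 01100011
35 = 00100011
219 = 11011011
Binary: 00001001.01100011.00100011.11011011


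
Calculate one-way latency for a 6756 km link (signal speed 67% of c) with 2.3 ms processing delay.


Speed = 0.67 * 3e5 km/s = 201000 km/s
Propagation delay = 6756 / 201000 = 0.0336 s = 33.6119 ms
Processing delay = 2.3 ms
Total one-way latency = 35.9119 ms


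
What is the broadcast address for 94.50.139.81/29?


Network: 94.50.139.80/29
Host bits = 3
Set all host bits to 1:
Broadcast: 94.50.139.87


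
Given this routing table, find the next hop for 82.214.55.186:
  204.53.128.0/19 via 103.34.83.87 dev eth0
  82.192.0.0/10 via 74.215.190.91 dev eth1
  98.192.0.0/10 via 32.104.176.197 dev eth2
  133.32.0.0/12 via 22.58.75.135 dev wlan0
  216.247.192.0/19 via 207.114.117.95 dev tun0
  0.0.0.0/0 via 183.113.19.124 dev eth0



Longest prefix match for 82.214.55.186:
  /19 204.53.128.0: no
  /10 82.192.0.0: MATCH
  /10 98.192.0.0: no
  /12 133.32.0.0: no
  /19 216.247.192.0: no
  /0 0.0.0.0: MATCH
Selected: next-hop 74.215.190.91 via eth1 (matched /10)


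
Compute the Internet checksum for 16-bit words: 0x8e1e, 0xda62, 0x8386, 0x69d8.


Sum all words (with carry folding):
+ 0x8e1e = 0x8e1e
+ 0xda62 = 0x6881
+ 0x8386 = 0xec07
+ 0x69d8 = 0x55e0
One's complement: ~0x55e0
Checksum = 0xaa1f


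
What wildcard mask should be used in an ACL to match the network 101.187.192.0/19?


Subnet mask: 255.255.224.0
Wildcard = 255.255.255.255 - subnet mask
255 - 255 = 0
255 - 255 = 0
255 - 224 = 31
255 - 0 = 255
Wildcard: 0.0.31.255


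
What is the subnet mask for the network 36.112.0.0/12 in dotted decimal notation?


/12 means 12 network bits, 20 host bits
Binary: 11111111111100000000000000000000
Mask: 255.240.0.0


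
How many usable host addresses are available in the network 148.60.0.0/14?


Host bits = 32 - 14 = 18
Total addresses = 2^18 = 262144
Usable = total - 2 (network and broadcast)
Usable hosts: 262142


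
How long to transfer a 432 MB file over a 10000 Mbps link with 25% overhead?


Effective throughput = 10000 * (1 - 25/100) = 7500 Mbps
File size in Mb = 432 * 8 = 3456 Mb
Time = 3456 / 7500
Time = 0.4608 seconds


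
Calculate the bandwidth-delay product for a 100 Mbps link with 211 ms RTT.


BDP = bandwidth * RTT
= 100 Mbps * 211 ms
= 100 * 1e6 * 211 / 1000 bits
= 21100000 bits
= 2637500 bytes
= 2575.6836 KB
BDP = 21100000 bits (2637500 bytes)


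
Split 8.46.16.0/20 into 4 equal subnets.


New prefix = 20 + 2 = 22
Each subnet has 1024 addresses
  8.46.16.0/22
  8.46.20.0/22
  8.46.24.0/22
  8.46.28.0/22
Subnets: 8.46.16.0/22, 8.46.20.0/22, 8.46.24.0/22, 8.46.28.0/22


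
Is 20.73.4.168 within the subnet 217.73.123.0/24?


Subnet network: 217.73.123.0
Test IP AND mask: 20.73.4.0
No, 20.73.4.168 is not in 217.73.123.0/24


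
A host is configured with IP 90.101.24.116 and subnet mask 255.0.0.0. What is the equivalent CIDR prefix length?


Binary: 11111111.00000000.00000000.00000000
Count leading 1s
Prefix: /8


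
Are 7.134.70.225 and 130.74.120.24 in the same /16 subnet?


Mask: 255.255.0.0
7.134.70.225 AND mask = 7.134.0.0
130.74.120.24 AND mask = 130.74.0.0
No, different subnets (7.134.0.0 vs 130.74.0.0)


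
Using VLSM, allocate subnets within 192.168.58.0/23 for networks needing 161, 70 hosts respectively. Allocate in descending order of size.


161 hosts -> /24 (254 usable): 192.168.58.0/24
70 hosts -> /25 (126 usable): 192.168.59.0/25
Allocation: 192.168.58.0/24 (161 hosts, 254 usable); 192.168.59.0/25 (70 hosts, 126 usable)


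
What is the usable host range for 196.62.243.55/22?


Network: 196.62.240.0
Broadcast: 196.62.243.255
First usable = network + 1
Last usable = broadcast - 1
Range: 196.62.240.1 to 196.62.243.254


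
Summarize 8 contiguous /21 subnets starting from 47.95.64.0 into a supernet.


Original prefix: /21
Number of subnets: 8 = 2^3
New prefix = 21 - 3 = 18
Supernet: 47.95.64.0/18


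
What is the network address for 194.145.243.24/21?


IP:   11000010.10010001.11110011.00011000
Mask: 11111111.11111111.11111000.00000000
AND operation:
Net:  11000010.10010001.11110000.00000000
Network: 194.145.240.0/21


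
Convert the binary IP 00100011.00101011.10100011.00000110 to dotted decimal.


00100011 = 35
00101011 = 43
10100011 = 163
00000110 = 6
IP: 35.43.163.6


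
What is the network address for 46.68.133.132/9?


IP:   00101110.01000100.10000101.10000100
Mask: 11111111.10000000.00000000.00000000
AND operation:
Net:  00101110.00000000.00000000.00000000
Network: 46.0.0.0/9


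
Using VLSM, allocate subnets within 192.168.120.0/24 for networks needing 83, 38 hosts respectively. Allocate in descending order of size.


83 hosts -> /25 (126 usable): 192.168.120.0/25
38 hosts -> /26 (62 usable): 192.168.120.128/26
Allocation: 192.168.120.0/25 (83 hosts, 126 usable); 192.168.120.128/26 (38 hosts, 62 usable)


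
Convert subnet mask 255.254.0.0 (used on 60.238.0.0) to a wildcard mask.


Subnet mask: 255.254.0.0
Wildcard = 255.255.255.255 - subnet mask
255 - 255 = 0
255 - 254 = 1
255 - 0 = 255
255 - 0 = 255
Wildcard: 0.1.255.255


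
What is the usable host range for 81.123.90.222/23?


Network: 81.123.90.0
Broadcast: 81.123.91.255
First usable = network + 1
Last usable = broadcast - 1
Range: 81.123.90.1 to 81.123.91.254


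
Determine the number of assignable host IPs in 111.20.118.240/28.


Host bits = 32 - 28 = 4
Total addresses = 2^4 = 16
Usable = total - 2 (network and broadcast)
Usable hosts: 14


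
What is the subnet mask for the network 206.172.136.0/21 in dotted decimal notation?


/21 means 21 network bits, 11 host bits
Binary: 11111111111111111111100000000000
Mask: 255.255.248.0


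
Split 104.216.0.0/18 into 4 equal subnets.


New prefix = 18 + 2 = 20
Each subnet has 4096 addresses
  104.216.0.0/20
  104.216.16.0/20
  104.216.32.0/20
  104.216.48.0/20
Subnets: 104.216.0.0/20, 104.216.16.0/20, 104.216.32.0/20, 104.216.48.0/20


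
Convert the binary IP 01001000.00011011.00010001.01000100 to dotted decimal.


01001000 = 72
00011011 = 27
00010001 = 17
01000100 = 68
IP: 72.27.17.68


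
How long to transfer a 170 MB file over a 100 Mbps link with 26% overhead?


Effective throughput = 100 * (1 - 26/100) = 74 Mbps
File size in Mb = 170 * 8 = 1360 Mb
Time = 1360 / 74
Time = 18.3784 seconds


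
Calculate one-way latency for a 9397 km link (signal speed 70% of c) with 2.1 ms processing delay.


Speed = 0.7 * 3e5 km/s = 210000 km/s
Propagation delay = 9397 / 210000 = 0.0447 s = 44.7476 ms
Processing delay = 2.1 ms
Total one-way latency = 46.8476 ms


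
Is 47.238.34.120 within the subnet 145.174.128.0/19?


Subnet network: 145.174.128.0
Test IP AND mask: 47.238.32.0
No, 47.238.34.120 is not in 145.174.128.0/19


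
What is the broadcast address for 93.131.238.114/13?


Network: 93.128.0.0/13
Host bits = 19
Set all host bits to 1:
Broadcast: 93.135.255.255


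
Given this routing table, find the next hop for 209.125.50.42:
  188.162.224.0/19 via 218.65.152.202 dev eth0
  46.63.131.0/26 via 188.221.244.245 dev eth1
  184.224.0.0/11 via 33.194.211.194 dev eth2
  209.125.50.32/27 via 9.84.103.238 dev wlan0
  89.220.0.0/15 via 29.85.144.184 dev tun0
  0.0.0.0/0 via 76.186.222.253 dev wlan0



Longest prefix match for 209.125.50.42:
  /19 188.162.224.0: no
  /26 46.63.131.0: no
  /11 184.224.0.0: no
  /27 209.125.50.32: MATCH
  /15 89.220.0.0: no
  /0 0.0.0.0: MATCH
Selected: next-hop 9.84.103.238 via wlan0 (matched /27)


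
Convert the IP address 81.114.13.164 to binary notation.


81 = 01010001
114 = 01110010
13 = 00001101
164 = 10100100
Binary: 01010001.01110010.00001101.10100100


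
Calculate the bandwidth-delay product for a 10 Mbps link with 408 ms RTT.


BDP = bandwidth * RTT
= 10 Mbps * 408 ms
= 10 * 1e6 * 408 / 1000 bits
= 4080000 bits
= 510000 bytes
= 498.0469 KB
BDP = 4080000 bits (510000 bytes)


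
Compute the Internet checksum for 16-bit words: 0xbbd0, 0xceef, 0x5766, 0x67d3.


Sum all words (with carry folding):
+ 0xbbd0 = 0xbbd0
+ 0xceef = 0x8ac0
+ 0x5766 = 0xe226
+ 0x67d3 = 0x49fa
One's complement: ~0x49fa
Checksum = 0xb605


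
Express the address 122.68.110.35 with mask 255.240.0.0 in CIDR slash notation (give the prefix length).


Binary: 11111111.11110000.00000000.00000000
Count leading 1s
Prefix: /12


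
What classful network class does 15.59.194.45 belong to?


First octet: 15
Binary: 00001111
0xxxxxxx -> Class A (1-126)
Class A, default mask 255.0.0.0 (/8)


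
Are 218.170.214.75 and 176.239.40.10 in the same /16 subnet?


Mask: 255.255.0.0
218.170.214.75 AND mask = 218.170.0.0
176.239.40.10 AND mask = 176.239.0.0
No, different subnets (218.170.0.0 vs 176.239.0.0)


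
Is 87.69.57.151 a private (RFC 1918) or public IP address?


RFC 1918 private ranges:
  10.0.0.0/8 (10.0.0.0 - 10.255.255.255)
  172.16.0.0/12 (172.16.0.0 - 172.31.255.255)
  192.168.0.0/16 (192.168.0.0 - 192.168.255.255)
Public (not in any RFC 1918 range)


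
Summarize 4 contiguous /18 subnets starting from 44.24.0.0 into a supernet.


Original prefix: /18
Number of subnets: 4 = 2^2
New prefix = 18 - 2 = 16
Supernet: 44.24.0.0/16


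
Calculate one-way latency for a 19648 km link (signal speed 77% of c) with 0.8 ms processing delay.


Speed = 0.77 * 3e5 km/s = 231000 km/s
Propagation delay = 19648 / 231000 = 0.0851 s = 85.0563 ms
Processing delay = 0.8 ms
Total one-way latency = 85.8563 ms


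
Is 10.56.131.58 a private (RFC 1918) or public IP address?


RFC 1918 private ranges:
  10.0.0.0/8 (10.0.0.0 - 10.255.255.255)
  172.16.0.0/12 (172.16.0.0 - 172.31.255.255)
  192.168.0.0/16 (192.168.0.0 - 192.168.255.255)
Private (in 10.0.0.0/8)


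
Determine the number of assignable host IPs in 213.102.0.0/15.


Host bits = 32 - 15 = 17
Total addresses = 2^17 = 131072
Usable = total - 2 (network and broadcast)
Usable hosts: 131070


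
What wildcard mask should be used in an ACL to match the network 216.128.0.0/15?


Subnet mask: 255.254.0.0
Wildcard = 255.255.255.255 - subnet mask
255 - 255 = 0
255 - 254 = 1
255 - 0 = 255
255 - 0 = 255
Wildcard: 0.1.255.255


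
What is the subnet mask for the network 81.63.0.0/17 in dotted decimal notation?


/17 means 17 network bits, 15 host bits
Binary: 11111111111111111000000000000000
Mask: 255.255.128.0


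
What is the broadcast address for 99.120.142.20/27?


Network: 99.120.142.0/27
Host bits = 5
Set all host bits to 1:
Broadcast: 99.120.142.31


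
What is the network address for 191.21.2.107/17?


IP:   10111111.00010101.00000010.01101011
Mask: 11111111.11111111.10000000.00000000
AND operation:
Net:  10111111.00010101.00000000.00000000
Network: 191.21.0.0/17


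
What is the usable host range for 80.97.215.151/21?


Network: 80.97.208.0
Broadcast: 80.97.215.255
First usable = network + 1
Last usable = broadcast - 1
Range: 80.97.208.1 to 80.97.215.254


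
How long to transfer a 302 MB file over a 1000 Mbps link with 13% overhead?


Effective throughput = 1000 * (1 - 13/100) = 870 Mbps
File size in Mb = 302 * 8 = 2416 Mb
Time = 2416 / 870
Time = 2.777 seconds


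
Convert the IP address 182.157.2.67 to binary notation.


182 = 10110110
157 = 10011101
2 = 00000010
67 = 01000011
Binary: 10110110.10011101.00000010.01000011


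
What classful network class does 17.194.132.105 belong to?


First octet: 17
Binary: 00010001
0xxxxxxx -> Class A (1-126)
Class A, default mask 255.0.0.0 (/8)


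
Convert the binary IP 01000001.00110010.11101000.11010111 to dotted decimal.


01000001 = 65
00110010 = 50
11101000 = 232
11010111 = 215
IP: 65.50.232.215


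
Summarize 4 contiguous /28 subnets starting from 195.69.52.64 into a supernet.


Original prefix: /28
Number of subnets: 4 = 2^2
New prefix = 28 - 2 = 26
Supernet: 195.69.52.64/26


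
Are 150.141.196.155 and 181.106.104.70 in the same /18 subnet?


Mask: 255.255.192.0
150.141.196.155 AND mask = 150.141.192.0
181.106.104.70 AND mask = 181.106.64.0
No, different subnets (150.141.192.0 vs 181.106.64.0)


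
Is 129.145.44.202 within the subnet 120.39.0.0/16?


Subnet network: 120.39.0.0
Test IP AND mask: 129.145.0.0
No, 129.145.44.202 is not in 120.39.0.0/16


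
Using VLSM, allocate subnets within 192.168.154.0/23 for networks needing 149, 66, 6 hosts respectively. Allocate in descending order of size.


149 hosts -> /24 (254 usable): 192.168.154.0/24
66 hosts -> /25 (126 usable): 192.168.155.0/25
6 hosts -> /29 (6 usable): 192.168.155.128/29
Allocation: 192.168.154.0/24 (149 hosts, 254 usable); 192.168.155.0/25 (66 hosts, 126 usable); 192.168.155.128/29 (6 hosts, 6 usable)


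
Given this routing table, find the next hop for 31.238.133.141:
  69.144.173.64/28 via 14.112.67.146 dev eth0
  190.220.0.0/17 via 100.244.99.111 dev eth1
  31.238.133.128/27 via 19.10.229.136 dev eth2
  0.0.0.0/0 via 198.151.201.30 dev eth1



Longest prefix match for 31.238.133.141:
  /28 69.144.173.64: no
  /17 190.220.0.0: no
  /27 31.238.133.128: MATCH
  /0 0.0.0.0: MATCH
Selected: next-hop 19.10.229.136 via eth2 (matched /27)


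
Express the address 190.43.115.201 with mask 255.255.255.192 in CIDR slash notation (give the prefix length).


Binary: 11111111.11111111.11111111.11000000
Count leading 1s
Prefix: /26


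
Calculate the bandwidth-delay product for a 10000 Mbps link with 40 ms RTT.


BDP = bandwidth * RTT
= 10000 Mbps * 40 ms
= 10000 * 1e6 * 40 / 1000 bits
= 400000000 bits
= 50000000 bytes
= 48828.125 KB
BDP = 400000000 bits (50000000 bytes)


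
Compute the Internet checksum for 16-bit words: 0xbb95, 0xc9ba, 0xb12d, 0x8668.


Sum all words (with carry folding):
+ 0xbb95 = 0xbb95
+ 0xc9ba = 0x8550
+ 0xb12d = 0x367e
+ 0x8668 = 0xbce6
One's complement: ~0xbce6
Checksum = 0x4319


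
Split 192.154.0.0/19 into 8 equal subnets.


New prefix = 19 + 3 = 22
Each subnet has 1024 addresses
  192.154.0.0/22
  192.154.4.0/22
  192.154.8.0/22
  192.154.12.0/22
  192.154.16.0/22
  192.154.20.0/22
  192.154.24.0/22
  192.154.28.0/22
Subnets: 192.154.0.0/22, 192.154.4.0/22, 192.154.8.0/22, 192.154.12.0/22, 192.154.16.0/22, 192.154.20.0/22, 192.154.24.0/22, 192.154.28.0/22


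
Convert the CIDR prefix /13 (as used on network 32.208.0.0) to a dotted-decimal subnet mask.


/13 means 13 network bits, 19 host bits
Binary: 11111111111110000000000000000000
Mask: 255.248.0.0


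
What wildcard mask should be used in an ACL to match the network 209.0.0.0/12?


Subnet mask: 255.240.0.0
Wildcard = 255.255.255.255 - subnet mask
255 - 255 = 0
255 - 240 = 15
255 - 0 = 255
255 - 0 = 255
Wildcard: 0.15.255.255


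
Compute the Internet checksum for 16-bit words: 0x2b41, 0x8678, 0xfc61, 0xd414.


Sum all words (with carry folding):
+ 0x2b41 = 0x2b41
+ 0x8678 = 0xb1b9
+ 0xfc61 = 0xae1b
+ 0xd414 = 0x8230
One's complement: ~0x8230
Checksum = 0x7dcf


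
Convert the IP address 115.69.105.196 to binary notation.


115 = 01110011
69 = 01000101
105 = 01101001
196 = 11000100
Binary: 01110011.01000101.01101001.11000100


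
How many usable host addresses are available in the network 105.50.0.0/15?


Host bits = 32 - 15 = 17
Total addresses = 2^17 = 131072
Usable = total - 2 (network and broadcast)
Usable hosts: 131070


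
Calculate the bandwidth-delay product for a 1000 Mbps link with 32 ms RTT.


BDP = bandwidth * RTT
= 1000 Mbps * 32 ms
= 1000 * 1e6 * 32 / 1000 bits
= 32000000 bits
= 4000000 bytes
= 3906.25 KB
BDP = 32000000 bits (4000000 bytes)


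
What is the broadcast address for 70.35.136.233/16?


Network: 70.35.0.0/16
Host bits = 16
Set all host bits to 1:
Broadcast: 70.35.255.255


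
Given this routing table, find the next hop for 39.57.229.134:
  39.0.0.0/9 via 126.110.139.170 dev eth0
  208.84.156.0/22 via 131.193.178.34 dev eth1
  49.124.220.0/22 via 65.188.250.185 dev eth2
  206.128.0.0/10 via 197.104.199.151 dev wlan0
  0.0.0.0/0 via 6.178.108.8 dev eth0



Longest prefix match for 39.57.229.134:
  /9 39.0.0.0: MATCH
  /22 208.84.156.0: no
  /22 49.124.220.0: no
  /10 206.128.0.0: no
  /0 0.0.0.0: MATCH
Selected: next-hop 126.110.139.170 via eth0 (matched /9)


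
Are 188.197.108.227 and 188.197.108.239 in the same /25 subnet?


Mask: 255.255.255.128
188.197.108.227 AND mask = 188.197.108.128
188.197.108.239 AND mask = 188.197.108.128
Yes, same subnet (188.197.108.128)


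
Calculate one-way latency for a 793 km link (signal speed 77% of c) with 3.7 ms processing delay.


Speed = 0.77 * 3e5 km/s = 231000 km/s
Propagation delay = 793 / 231000 = 0.0034 s = 3.4329 ms
Processing delay = 3.7 ms
Total one-way latency = 7.1329 ms


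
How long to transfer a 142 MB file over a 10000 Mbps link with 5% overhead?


Effective throughput = 10000 * (1 - 5/100) = 9500 Mbps
File size in Mb = 142 * 8 = 1136 Mb
Time = 1136 / 9500
Time = 0.1196 seconds


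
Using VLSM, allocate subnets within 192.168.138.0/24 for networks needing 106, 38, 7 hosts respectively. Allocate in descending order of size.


106 hosts -> /25 (126 usable): 192.168.138.0/25
38 hosts -> /26 (62 usable): 192.168.138.128/26
7 hosts -> /28 (14 usable): 192.168.138.192/28
Allocation: 192.168.138.0/25 (106 hosts, 126 usable); 192.168.138.128/26 (38 hosts, 62 usable); 192.168.138.192/28 (7 hosts, 14 usable)


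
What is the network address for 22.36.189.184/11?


IP:   00010110.00100100.10111101.10111000
Mask: 11111111.11100000.00000000.00000000
AND operation:
Net:  00010110.00100000.00000000.00000000
Network: 22.32.0.0/11


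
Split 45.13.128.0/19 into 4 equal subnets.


New prefix = 19 + 2 = 21
Each subnet has 2048 addresses
  45.13.128.0/21
  45.13.136.0/21
  45.13.144.0/21
  45.13.152.0/21
Subnets: 45.13.128.0/21, 45.13.136.0/21, 45.13.144.0/21, 45.13.152.0/21


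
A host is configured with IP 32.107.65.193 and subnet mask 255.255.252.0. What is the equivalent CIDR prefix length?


Binary: 11111111.11111111.11111100.00000000
Count leading 1s
Prefix: /22


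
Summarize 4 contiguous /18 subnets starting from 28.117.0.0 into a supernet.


Original prefix: /18
Number of subnets: 4 = 2^2
New prefix = 18 - 2 = 16
Supernet: 28.117.0.0/16


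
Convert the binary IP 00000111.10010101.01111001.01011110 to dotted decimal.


00000111 = 7
10010101 = 149
01111001 = 121
01011110 = 94
IP: 7.149.121.94


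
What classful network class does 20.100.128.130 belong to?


First octet: 20
Binary: 00010100
0xxxxxxx -> Class A (1-126)
Class A, default mask 255.0.0.0 (/8)


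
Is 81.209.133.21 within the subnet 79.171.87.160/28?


Subnet network: 79.171.87.160
Test IP AND mask: 81.209.133.16
No, 81.209.133.21 is not in 79.171.87.160/28


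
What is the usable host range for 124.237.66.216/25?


Network: 124.237.66.128
Broadcast: 124.237.66.255
First usable = network + 1
Last usable = broadcast - 1
Range: 124.237.66.129 to 124.237.66.254


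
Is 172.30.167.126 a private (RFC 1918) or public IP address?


RFC 1918 private ranges:
  10.0.0.0/8 (10.0.0.0 - 10.255.255.255)
  172.16.0.0/12 (172.16.0.0 - 172.31.255.255)
  192.168.0.0/16 (192.168.0.0 - 192.168.255.255)
Private (in 172.16.0.0/12)


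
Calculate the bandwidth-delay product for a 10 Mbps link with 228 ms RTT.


BDP = bandwidth * RTT
= 10 Mbps * 228 ms
= 10 * 1e6 * 228 / 1000 bits
= 2280000 bits
= 285000 bytes
= 278.3203 KB
BDP = 2280000 bits (285000 bytes)


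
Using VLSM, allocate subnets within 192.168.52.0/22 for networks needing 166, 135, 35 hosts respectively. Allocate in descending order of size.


166 hosts -> /24 (254 usable): 192.168.52.0/24
135 hosts -> /24 (254 usable): 192.168.53.0/24
35 hosts -> /26 (62 usable): 192.168.54.0/26
Allocation: 192.168.52.0/24 (166 hosts, 254 usable); 192.168.53.0/24 (135 hosts, 254 usable); 192.168.54.0/26 (35 hosts, 62 usable)


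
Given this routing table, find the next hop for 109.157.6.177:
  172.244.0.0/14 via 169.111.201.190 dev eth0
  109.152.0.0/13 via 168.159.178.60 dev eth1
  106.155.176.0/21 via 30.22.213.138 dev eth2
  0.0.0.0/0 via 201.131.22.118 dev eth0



Longest prefix match for 109.157.6.177:
  /14 172.244.0.0: no
  /13 109.152.0.0: MATCH
  /21 106.155.176.0: no
  /0 0.0.0.0: MATCH
Selected: next-hop 168.159.178.60 via eth1 (matched /13)


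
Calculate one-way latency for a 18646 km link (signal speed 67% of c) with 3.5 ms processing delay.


Speed = 0.67 * 3e5 km/s = 201000 km/s
Propagation delay = 18646 / 201000 = 0.0928 s = 92.7662 ms
Processing delay = 3.5 ms
Total one-way latency = 96.2662 ms


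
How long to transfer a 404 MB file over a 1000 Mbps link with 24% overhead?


Effective throughput = 1000 * (1 - 24/100) = 760 Mbps
File size in Mb = 404 * 8 = 3232 Mb
Time = 3232 / 760
Time = 4.2526 seconds


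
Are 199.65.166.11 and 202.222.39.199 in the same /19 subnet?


Mask: 255.255.224.0
199.65.166.11 AND mask = 199.65.160.0
202.222.39.199 AND mask = 202.222.32.0
No, different subnets (199.65.160.0 vs 202.222.32.0)


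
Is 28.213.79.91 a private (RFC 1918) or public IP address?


RFC 1918 private ranges:
  10.0.0.0/8 (10.0.0.0 - 10.255.255.255)
  172.16.0.0/12 (172.16.0.0 - 172.31.255.255)
  192.168.0.0/16 (192.168.0.0 - 192.168.255.255)
Public (not in any RFC 1918 range)


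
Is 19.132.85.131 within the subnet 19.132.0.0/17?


Subnet network: 19.132.0.0
Test IP AND mask: 19.132.0.0
Yes, 19.132.85.131 is in 19.132.0.0/17


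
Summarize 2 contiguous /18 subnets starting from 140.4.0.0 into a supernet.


Original prefix: /18
Number of subnets: 2 = 2^1
New prefix = 18 - 1 = 17
Supernet: 140.4.0.0/17


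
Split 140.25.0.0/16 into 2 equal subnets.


New prefix = 16 + 1 = 17
Each subnet has 32768 addresses
  140.25.0.0/17
  140.25.128.0/17
Subnets: 140.25.0.0/17, 140.25.128.0/17


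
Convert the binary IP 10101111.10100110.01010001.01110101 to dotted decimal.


10101111 = 175
10100110 = 166
01010001 = 81
01110101 = 117
IP: 175.166.81.117


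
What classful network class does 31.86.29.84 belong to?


First octet: 31
Binary: 00011111
0xxxxxxx -> Class A (1-126)
Class A, default mask 255.0.0.0 (/8)


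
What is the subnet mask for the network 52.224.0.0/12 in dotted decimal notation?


/12 means 12 network bits, 20 host bits
Binary: 11111111111100000000000000000000
Mask: 255.240.0.0


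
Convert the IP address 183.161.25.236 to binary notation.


183 = 10110111
161 = 10100001
25 = 00011001
236 = 11101100
Binary: 10110111.10100001.00011001.11101100


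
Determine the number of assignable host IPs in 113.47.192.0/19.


Host bits = 32 - 19 = 13
Total addresses = 2^13 = 8192
Usable = total - 2 (network and broadcast)
Usable hosts: 8190


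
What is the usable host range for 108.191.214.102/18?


Network: 108.191.192.0
Broadcast: 108.191.255.255
First usable = network + 1
Last usable = broadcast - 1
Range: 108.191.192.1 to 108.191.255.254


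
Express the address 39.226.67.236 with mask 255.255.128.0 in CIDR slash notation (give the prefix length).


Binary: 11111111.11111111.10000000.00000000
Count leading 1s
Prefix: /17


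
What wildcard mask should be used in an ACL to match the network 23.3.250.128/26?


Subnet mask: 255.255.255.192
Wildcard = 255.255.255.255 - subnet mask
255 - 255 = 0
255 - 255 = 0
255 - 255 = 0
255 - 192 = 63
Wildcard: 0.0.0.63


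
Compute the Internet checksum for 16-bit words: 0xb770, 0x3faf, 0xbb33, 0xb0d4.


Sum all words (with carry folding):
+ 0xb770 = 0xb770
+ 0x3faf = 0xf71f
+ 0xbb33 = 0xb253
+ 0xb0d4 = 0x6328
One's complement: ~0x6328
Checksum = 0x9cd7


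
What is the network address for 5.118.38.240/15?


IP:   00000101.01110110.00100110.11110000
Mask: 11111111.11111110.00000000.00000000
AND operation:
Net:  00000101.01110110.00000000.00000000
Network: 5.118.0.0/15


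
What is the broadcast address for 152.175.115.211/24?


Network: 152.175.115.0/24
Host bits = 8
Set all host bits to 1:
Broadcast: 152.175.115.255


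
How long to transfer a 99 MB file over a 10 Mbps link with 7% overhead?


Effective throughput = 10 * (1 - 7/100) = 9.3 Mbps
File size in Mb = 99 * 8 = 792 Mb
Time = 792 / 9.3
Time = 85.1613 seconds


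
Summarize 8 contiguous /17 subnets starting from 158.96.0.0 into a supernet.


Original prefix: /17
Number of subnets: 8 = 2^3
New prefix = 17 - 3 = 14
Supernet: 158.96.0.0/14


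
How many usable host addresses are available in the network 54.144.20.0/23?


Host bits = 32 - 23 = 9
Total addresses = 2^9 = 512
Usable = total - 2 (network and broadcast)
Usable hosts: 510


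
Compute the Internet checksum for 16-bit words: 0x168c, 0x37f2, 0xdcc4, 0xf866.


Sum all words (with carry folding):
+ 0x168c = 0x168c
+ 0x37f2 = 0x4e7e
+ 0xdcc4 = 0x2b43
+ 0xf866 = 0x23aa
One's complement: ~0x23aa
Checksum = 0xdc55


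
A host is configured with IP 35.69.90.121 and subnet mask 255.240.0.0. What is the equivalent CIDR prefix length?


Binary: 11111111.11110000.00000000.00000000
Count leading 1s
Prefix: /12


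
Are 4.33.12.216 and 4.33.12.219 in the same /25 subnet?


Mask: 255.255.255.128
4.33.12.216 AND mask = 4.33.12.128
4.33.12.219 AND mask = 4.33.12.128
Yes, same subnet (4.33.12.128)


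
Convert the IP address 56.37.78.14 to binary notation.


56 = 00111000
37 = 00100101
78 = 01001110
14 = 00001110
Binary: 00111000.00100101.01001110.00001110


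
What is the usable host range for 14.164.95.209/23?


Network: 14.164.94.0
Broadcast: 14.164.95.255
First usable = network + 1
Last usable = broadcast - 1
Range: 14.164.94.1 to 14.164.95.254


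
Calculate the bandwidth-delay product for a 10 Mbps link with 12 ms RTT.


BDP = bandwidth * RTT
= 10 Mbps * 12 ms
= 10 * 1e6 * 12 / 1000 bits
= 120000 bits
= 15000 bytes
= 14.6484 KB
BDP = 120000 bits (15000 bytes)


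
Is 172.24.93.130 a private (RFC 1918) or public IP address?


RFC 1918 private ranges:
  10.0.0.0/8 (10.0.0.0 - 10.255.255.255)
  172.16.0.0/12 (172.16.0.0 - 172.31.255.255)
  192.168.0.0/16 (192.168.0.0 - 192.168.255.255)
Private (in 172.16.0.0/12)


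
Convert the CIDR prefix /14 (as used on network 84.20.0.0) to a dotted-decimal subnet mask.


/14 means 14 network bits, 18 host bits
Binary: 11111111111111000000000000000000
Mask: 255.252.0.0


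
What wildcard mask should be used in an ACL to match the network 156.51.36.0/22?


Subnet mask: 255.255.252.0
Wildcard = 255.255.255.255 - subnet mask
255 - 255 = 0
255 - 255 = 0
255 - 252 = 3
255 - 0 = 255
Wildcard: 0.0.3.255


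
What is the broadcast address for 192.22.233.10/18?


Network: 192.22.192.0/18
Host bits = 14
Set all host bits to 1:
Broadcast: 192.22.255.255


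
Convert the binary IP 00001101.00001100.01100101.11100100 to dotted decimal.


00001101 = 13
00001100 = 12
01100101 = 101
11100100 = 228
IP: 13.12.101.228


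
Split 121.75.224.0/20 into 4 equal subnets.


New prefix = 20 + 2 = 22
Each subnet has 1024 addresses
  121.75.224.0/22
  121.75.228.0/22
  121.75.232.0/22
  121.75.236.0/22
Subnets: 121.75.224.0/22, 121.75.228.0/22, 121.75.232.0/22, 121.75.236.0/22


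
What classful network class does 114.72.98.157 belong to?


First octet: 114
Binary: 01110010
0xxxxxxx -> Class A (1-126)
Class A, default mask 255.0.0.0 (/8)


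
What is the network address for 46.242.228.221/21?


IP:   00101110.11110010.11100100.11011101
Mask: 11111111.11111111.11111000.00000000
AND operation:
Net:  00101110.11110010.11100000.00000000
Network: 46.242.224.0/21


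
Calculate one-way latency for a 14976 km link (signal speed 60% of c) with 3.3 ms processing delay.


Speed = 0.6 * 3e5 km/s = 180000 km/s
Propagation delay = 14976 / 180000 = 0.0832 s = 83.2 ms
Processing delay = 3.3 ms
Total one-way latency = 86.5 ms


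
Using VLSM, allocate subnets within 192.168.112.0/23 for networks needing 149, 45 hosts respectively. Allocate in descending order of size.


149 hosts -> /24 (254 usable): 192.168.112.0/24
45 hosts -> /26 (62 usable): 192.168.113.0/26
Allocation: 192.168.112.0/24 (149 hosts, 254 usable); 192.168.113.0/26 (45 hosts, 62 usable)


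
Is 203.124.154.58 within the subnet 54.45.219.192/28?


Subnet network: 54.45.219.192
Test IP AND mask: 203.124.154.48
No, 203.124.154.58 is not in 54.45.219.192/28


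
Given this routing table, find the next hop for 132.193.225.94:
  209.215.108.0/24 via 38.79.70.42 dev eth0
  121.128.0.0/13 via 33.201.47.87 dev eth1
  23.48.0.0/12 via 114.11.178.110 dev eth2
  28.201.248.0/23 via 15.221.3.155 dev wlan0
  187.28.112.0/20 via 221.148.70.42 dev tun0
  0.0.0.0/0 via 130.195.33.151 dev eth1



Longest prefix match for 132.193.225.94:
  /24 209.215.108.0: no
  /13 121.128.0.0: no
  /12 23.48.0.0: no
  /23 28.201.248.0: no
  /20 187.28.112.0: no
  /0 0.0.0.0: MATCH
Selected: next-hop 130.195.33.151 via eth1 (matched /0)


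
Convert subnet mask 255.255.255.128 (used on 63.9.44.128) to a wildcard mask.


Subnet mask: 255.255.255.128
Wildcard = 255.255.255.255 - subnet mask
255 - 255 = 0
255 - 255 = 0
255 - 255 = 0
255 - 128 = 127
Wildcard: 0.0.0.127


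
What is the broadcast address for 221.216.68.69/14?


Network: 221.216.0.0/14
Host bits = 18
Set all host bits to 1:
Broadcast: 221.219.255.255


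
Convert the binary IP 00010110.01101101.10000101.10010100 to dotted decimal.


00010110 = 22
01101101 = 109
10000101 = 133
10010100 = 148
IP: 22.109.133.148


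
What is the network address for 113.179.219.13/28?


IP:   01110001.10110011.11011011.00001101
Mask: 11111111.11111111.11111111.11110000
AND operation:
Net:  01110001.10110011.11011011.00000000
Network: 113.179.219.0/28


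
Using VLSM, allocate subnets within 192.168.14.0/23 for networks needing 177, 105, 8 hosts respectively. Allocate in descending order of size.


177 hosts -> /24 (254 usable): 192.168.14.0/24
105 hosts -> /25 (126 usable): 192.168.15.0/25
8 hosts -> /28 (14 usable): 192.168.15.128/28
Allocation: 192.168.14.0/24 (177 hosts, 254 usable); 192.168.15.0/25 (105 hosts, 126 usable); 192.168.15.128/28 (8 hosts, 14 usable)


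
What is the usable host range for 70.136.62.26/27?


Network: 70.136.62.0
Broadcast: 70.136.62.31
First usable = network + 1
Last usable = broadcast - 1
Range: 70.136.62.1 to 70.136.62.30


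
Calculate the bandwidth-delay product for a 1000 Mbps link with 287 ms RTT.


BDP = bandwidth * RTT
= 1000 Mbps * 287 ms
= 1000 * 1e6 * 287 / 1000 bits
= 287000000 bits
= 35875000 bytes
= 35034.1797 KB
BDP = 287000000 bits (35875000 bytes)


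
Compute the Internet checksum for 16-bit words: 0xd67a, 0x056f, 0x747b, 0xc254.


Sum all words (with carry folding):
+ 0xd67a = 0xd67a
+ 0x056f = 0xdbe9
+ 0x747b = 0x5065
+ 0xc254 = 0x12ba
One's complement: ~0x12ba
Checksum = 0xed45


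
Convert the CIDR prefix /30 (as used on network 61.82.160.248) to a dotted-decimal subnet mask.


/30 means 30 network bits, 2 host bits
Binary: 11111111111111111111111111111100
Mask: 255.255.255.252


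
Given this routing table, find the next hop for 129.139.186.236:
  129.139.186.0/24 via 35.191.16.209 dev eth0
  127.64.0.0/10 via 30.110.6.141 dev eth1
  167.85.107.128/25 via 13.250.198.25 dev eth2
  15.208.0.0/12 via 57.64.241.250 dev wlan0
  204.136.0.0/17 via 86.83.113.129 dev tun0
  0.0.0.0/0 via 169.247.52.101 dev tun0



Longest prefix match for 129.139.186.236:
  /24 129.139.186.0: MATCH
  /10 127.64.0.0: no
  /25 167.85.107.128: no
  /12 15.208.0.0: no
  /17 204.136.0.0: no
  /0 0.0.0.0: MATCH
Selected: next-hop 35.191.16.209 via eth0 (matched /24)


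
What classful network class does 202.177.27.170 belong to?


First octet: 202
Binary: 11001010
110xxxxx -> Class C (192-223)
Class C, default mask 255.255.255.0 (/24)


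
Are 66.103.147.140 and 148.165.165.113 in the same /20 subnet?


Mask: 255.255.240.0
66.103.147.140 AND mask = 66.103.144.0
148.165.165.113 AND mask = 148.165.160.0
No, different subnets (66.103.144.0 vs 148.165.160.0)


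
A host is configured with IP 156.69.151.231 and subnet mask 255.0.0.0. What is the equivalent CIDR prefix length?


Binary: 11111111.00000000.00000000.00000000
Count leading 1s
Prefix: /8


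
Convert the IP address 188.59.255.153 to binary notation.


188 = 10111100
59 = 00111011
255 = 11111111
153 = 10011001
Binary: 10111100.00111011.11111111.10011001


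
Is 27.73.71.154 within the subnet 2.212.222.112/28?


Subnet network: 2.212.222.112
Test IP AND mask: 27.73.71.144
No, 27.73.71.154 is not in 2.212.222.112/28


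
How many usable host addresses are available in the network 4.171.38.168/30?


Host bits = 32 - 30 = 2
Total addresses = 2^2 = 4
Usable = total - 2 (network and broadcast)
Usable hosts: 2


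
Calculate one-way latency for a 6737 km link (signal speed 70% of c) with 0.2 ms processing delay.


Speed = 0.7 * 3e5 km/s = 210000 km/s
Propagation delay = 6737 / 210000 = 0.0321 s = 32.081 ms
Processing delay = 0.2 ms
Total one-way latency = 32.281 ms


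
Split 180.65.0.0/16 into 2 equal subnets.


New prefix = 16 + 1 = 17
Each subnet has 32768 addresses
  180.65.0.0/17
  180.65.128.0/17
Subnets: 180.65.0.0/17, 180.65.128.0/17


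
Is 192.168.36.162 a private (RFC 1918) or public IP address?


RFC 1918 private ranges:
  10.0.0.0/8 (10.0.0.0 - 10.255.255.255)
  172.16.0.0/12 (172.16.0.0 - 172.31.255.255)
  192.168.0.0/16 (192.168.0.0 - 192.168.255.255)
Private (in 192.168.0.0/16)


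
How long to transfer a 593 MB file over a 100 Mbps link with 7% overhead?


Effective throughput = 100 * (1 - 7/100) = 93 Mbps
File size in Mb = 593 * 8 = 4744 Mb
Time = 4744 / 93
Time = 51.0108 seconds


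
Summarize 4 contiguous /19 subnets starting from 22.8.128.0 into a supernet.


Original prefix: /19
Number of subnets: 4 = 2^2
New prefix = 19 - 2 = 17
Supernet: 22.8.128.0/17


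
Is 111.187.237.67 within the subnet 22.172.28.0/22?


Subnet network: 22.172.28.0
Test IP AND mask: 111.187.236.0
No, 111.187.237.67 is not in 22.172.28.0/22


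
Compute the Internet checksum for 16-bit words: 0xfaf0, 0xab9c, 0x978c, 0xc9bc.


Sum all words (with carry folding):
+ 0xfaf0 = 0xfaf0
+ 0xab9c = 0xa68d
+ 0x978c = 0x3e1a
+ 0xc9bc = 0x07d7
One's complement: ~0x07d7
Checksum = 0xf828


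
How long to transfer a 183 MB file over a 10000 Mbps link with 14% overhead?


Effective throughput = 10000 * (1 - 14/100) = 8600 Mbps
File size in Mb = 183 * 8 = 1464 Mb
Time = 1464 / 8600
Time = 0.1702 seconds


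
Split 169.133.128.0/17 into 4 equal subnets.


New prefix = 17 + 2 = 19
Each subnet has 8192 addresses
  169.133.128.0/19
  169.133.160.0/19
  169.133.192.0/19
  169.133.224.0/19
Subnets: 169.133.128.0/19, 169.133.160.0/19, 169.133.192.0/19, 169.133.224.0/19


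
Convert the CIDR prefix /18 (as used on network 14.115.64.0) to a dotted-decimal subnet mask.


/18 means 18 network bits, 14 host bits
Binary: 11111111111111111100000000000000
Mask: 255.255.192.0


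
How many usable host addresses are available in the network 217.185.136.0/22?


Host bits = 32 - 22 = 10
Total addresses = 2^10 = 1024
Usable = total - 2 (network and broadcast)
Usable hosts: 1022


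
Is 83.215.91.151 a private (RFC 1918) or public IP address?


RFC 1918 private ranges:
  10.0.0.0/8 (10.0.0.0 - 10.255.255.255)
  172.16.0.0/12 (172.16.0.0 - 172.31.255.255)
  192.168.0.0/16 (192.168.0.0 - 192.168.255.255)
Public (not in any RFC 1918 range)


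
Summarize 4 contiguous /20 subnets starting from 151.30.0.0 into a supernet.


Original prefix: /20
Number of subnets: 4 = 2^2
New prefix = 20 - 2 = 18
Supernet: 151.30.0.0/18


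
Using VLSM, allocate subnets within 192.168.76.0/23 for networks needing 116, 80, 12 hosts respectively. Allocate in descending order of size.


116 hosts -> /25 (126 usable): 192.168.76.0/25
80 hosts -> /25 (126 usable): 192.168.76.128/25
12 hosts -> /28 (14 usable): 192.168.77.0/28
Allocation: 192.168.76.0/25 (116 hosts, 126 usable); 192.168.76.128/25 (80 hosts, 126 usable); 192.168.77.0/28 (12 hosts, 14 usable)


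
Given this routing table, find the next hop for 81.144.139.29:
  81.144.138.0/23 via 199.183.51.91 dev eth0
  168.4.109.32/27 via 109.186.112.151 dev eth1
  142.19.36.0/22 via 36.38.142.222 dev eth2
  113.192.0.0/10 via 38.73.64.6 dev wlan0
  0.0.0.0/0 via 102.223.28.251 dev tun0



Longest prefix match for 81.144.139.29:
  /23 81.144.138.0: MATCH
  /27 168.4.109.32: no
  /22 142.19.36.0: no
  /10 113.192.0.0: no
  /0 0.0.0.0: MATCH
Selected: next-hop 199.183.51.91 via eth0 (matched /23)


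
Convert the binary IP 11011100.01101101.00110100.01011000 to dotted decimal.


11011100 = 220
01101101 = 109
00110100 = 52
01011000 = 88
IP: 220.109.52.88


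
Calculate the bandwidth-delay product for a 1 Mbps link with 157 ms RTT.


BDP = bandwidth * RTT
= 1 Mbps * 157 ms
= 1 * 1e6 * 157 / 1000 bits
= 157000 bits
= 19625 bytes
= 19.165 KB
BDP = 157000 bits (19625 bytes)


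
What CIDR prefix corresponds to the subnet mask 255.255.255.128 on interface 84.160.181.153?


Binary: 11111111.11111111.11111111.10000000
Count leading 1s
Prefix: /25


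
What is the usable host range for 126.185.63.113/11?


Network: 126.160.0.0
Broadcast: 126.191.255.255
First usable = network + 1
Last usable = broadcast - 1
Range: 126.160.0.1 to 126.191.255.254


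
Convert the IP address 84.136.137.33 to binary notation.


84 = 01010100
136 = 10001000
137 = 10001001
33 = 00100001
Binary: 01010100.10001000.10001001.00100001


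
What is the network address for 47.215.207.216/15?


IP:   00101111.11010111.11001111.11011000
Mask: 11111111.11111110.00000000.00000000
AND operation:
Net:  00101111.11010110.00000000.00000000
Network: 47.214.0.0/15


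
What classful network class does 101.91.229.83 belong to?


First octet: 101
Binary: 01100101
0xxxxxxx -> Class A (1-126)
Class A, default mask 255.0.0.0 (/8)


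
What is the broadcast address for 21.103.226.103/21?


Network: 21.103.224.0/21
Host bits = 11
Set all host bits to 1:
Broadcast: 21.103.231.255


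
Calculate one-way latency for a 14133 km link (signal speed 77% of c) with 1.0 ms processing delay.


Speed = 0.77 * 3e5 km/s = 231000 km/s
Propagation delay = 14133 / 231000 = 0.0612 s = 61.1818 ms
Processing delay = 1.0 ms
Total one-way latency = 62.1818 ms


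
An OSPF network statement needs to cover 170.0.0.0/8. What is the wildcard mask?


Subnet mask: 255.0.0.0
Wildcard = 255.255.255.255 - subnet mask
255 - 255 = 0
255 - 0 = 255
255 - 0 = 255
255 - 0 = 255
Wildcard: 0.255.255.255


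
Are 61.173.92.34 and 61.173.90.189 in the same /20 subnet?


Mask: 255.255.240.0
61.173.92.34 AND mask = 61.173.80.0
61.173.90.189 AND mask = 61.173.80.0
Yes, same subnet (61.173.80.0)


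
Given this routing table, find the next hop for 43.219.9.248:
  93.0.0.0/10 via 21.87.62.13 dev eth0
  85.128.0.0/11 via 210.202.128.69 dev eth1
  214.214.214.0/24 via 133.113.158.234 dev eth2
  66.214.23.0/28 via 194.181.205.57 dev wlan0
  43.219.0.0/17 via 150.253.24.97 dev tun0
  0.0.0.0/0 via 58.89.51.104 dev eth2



Longest prefix match for 43.219.9.248:
  /10 93.0.0.0: no
  /11 85.128.0.0: no
  /24 214.214.214.0: no
  /28 66.214.23.0: no
  /17 43.219.0.0: MATCH
  /0 0.0.0.0: MATCH
Selected: next-hop 150.253.24.97 via tun0 (matched /17)
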